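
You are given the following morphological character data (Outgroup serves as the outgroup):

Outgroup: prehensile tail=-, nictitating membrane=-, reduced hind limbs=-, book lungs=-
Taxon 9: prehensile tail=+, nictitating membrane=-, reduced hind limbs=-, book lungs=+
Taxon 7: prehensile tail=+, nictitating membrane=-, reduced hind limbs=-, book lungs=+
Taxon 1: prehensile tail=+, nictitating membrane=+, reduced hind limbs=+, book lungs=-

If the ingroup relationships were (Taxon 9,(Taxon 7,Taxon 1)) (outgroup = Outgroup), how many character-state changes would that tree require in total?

5

Map each character onto (Taxon 9,(Taxon 7,Taxon 1)) (rooted by Outgroup) and count the minimum state changes it requires (Fitch parsimony):
prehensile tail: 1; nictitating membrane: 1; reduced hind limbs: 1; book lungs: 2.
Total tree length = 5.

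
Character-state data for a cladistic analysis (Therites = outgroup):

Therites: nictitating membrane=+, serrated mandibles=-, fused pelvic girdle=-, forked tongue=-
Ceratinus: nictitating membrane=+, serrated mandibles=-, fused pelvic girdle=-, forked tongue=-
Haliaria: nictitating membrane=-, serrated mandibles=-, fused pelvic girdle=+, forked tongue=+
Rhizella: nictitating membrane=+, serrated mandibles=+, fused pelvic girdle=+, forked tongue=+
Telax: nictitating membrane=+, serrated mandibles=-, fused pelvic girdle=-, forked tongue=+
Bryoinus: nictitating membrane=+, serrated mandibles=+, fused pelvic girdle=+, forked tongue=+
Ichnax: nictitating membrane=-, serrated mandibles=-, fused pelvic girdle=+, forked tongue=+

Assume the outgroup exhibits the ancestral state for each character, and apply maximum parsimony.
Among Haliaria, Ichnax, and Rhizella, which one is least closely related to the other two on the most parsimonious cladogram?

Rhizella

Character polarity is set by the outgroup: the derived state is whichever differs from the outgroup's state, so for nictitating membrane the derived state is '-', and for the remaining characters it is '+'.
Only Haliaria and Ichnax show the derived state '-' for nictitating membrane, supporting them as a clade.
serrated mandibles (derived state '+') is shared by Bryoinus and Rhizella — a synapomorphy uniting that clade.
fused pelvic girdle (derived state '+') is shared by Bryoinus, Haliaria, Ichnax, and Rhizella — a synapomorphy uniting that clade.
Only Bryoinus, Haliaria, Ichnax, Rhizella, and Telax show the derived state '+' for forked tongue, supporting them as a clade.
Most parsimonious ingroup topology: (Ceratinus,(((Haliaria,Ichnax),(Rhizella,Bryoinus)),Telax)).
Haliaria and Ichnax share a more recent common ancestor with each other than either does with Rhizella, so Rhizella is the least closely related of the three.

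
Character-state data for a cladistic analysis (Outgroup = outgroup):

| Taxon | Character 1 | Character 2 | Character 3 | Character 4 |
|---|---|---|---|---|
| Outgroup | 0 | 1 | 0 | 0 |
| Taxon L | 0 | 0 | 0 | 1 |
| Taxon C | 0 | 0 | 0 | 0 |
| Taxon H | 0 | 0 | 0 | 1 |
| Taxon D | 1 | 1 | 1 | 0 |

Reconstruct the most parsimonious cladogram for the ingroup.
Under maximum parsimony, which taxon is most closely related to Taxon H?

Taxon L

Character polarity is set by the outgroup: the derived state is whichever differs from the outgroup's state, so for Character 2 the derived state is '0', and for the remaining characters it is '1'.
Character 1: derived state '1' in Taxon D only — an autapomorphy, so it tells us nothing about relationships among taxa.
Character 2: derived state '0' in Taxon C, Taxon H, and Taxon L only — synapomorphy for {Taxon C, Taxon H, Taxon L}.
Character 3 (derived state '1') is unique to Taxon D (autapomorphy; uninformative for grouping).
Character 4 (derived state '1') is shared by Taxon H and Taxon L — a synapomorphy uniting that clade.
Most parsimonious ingroup topology: ((Taxon C,(Taxon L,Taxon H)),Taxon D).
Taxon H and Taxon L form a cherry on this tree, so they are sister taxa.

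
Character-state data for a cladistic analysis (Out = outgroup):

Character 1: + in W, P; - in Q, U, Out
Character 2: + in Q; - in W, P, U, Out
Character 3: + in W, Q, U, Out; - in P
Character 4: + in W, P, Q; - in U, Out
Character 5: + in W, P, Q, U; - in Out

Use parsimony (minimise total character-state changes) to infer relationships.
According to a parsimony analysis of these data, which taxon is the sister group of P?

Character polarity is set by the outgroup: the derived state is whichever differs from the outgroup's state, so for Character 3 the derived state is '-', and for the remaining characters it is '+'.
Character 1: derived state '+' in P and W only — synapomorphy for {P, W}.
Character 2 (derived state '+') is unique to Q (autapomorphy; uninformative for grouping).
Character 3 (derived state '-') is unique to P (autapomorphy; uninformative for grouping).
Character 4: derived state '+' in P, Q, and W only — synapomorphy for {P, Q, W}.
Character 5 (derived state '+') is shared by all ingroup taxa — unites the whole ingroup.
Most parsimonious ingroup topology: ((Q,(P,W)),U).
P and W form a cherry on this tree, so they are sister taxa.

W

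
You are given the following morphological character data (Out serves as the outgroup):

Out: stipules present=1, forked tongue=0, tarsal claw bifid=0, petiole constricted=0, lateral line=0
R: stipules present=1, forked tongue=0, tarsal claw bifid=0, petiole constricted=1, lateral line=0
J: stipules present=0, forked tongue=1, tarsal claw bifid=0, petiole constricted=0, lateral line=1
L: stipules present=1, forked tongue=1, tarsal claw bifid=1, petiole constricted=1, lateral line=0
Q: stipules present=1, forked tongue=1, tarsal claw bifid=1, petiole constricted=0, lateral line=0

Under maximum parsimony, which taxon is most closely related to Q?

Character polarity is set by the outgroup: the derived state is whichever differs from the outgroup's state, so for stipules present the derived state is '0', and for the remaining characters it is '1'.
stipules present: derived state '0' in J only — an autapomorphy, so it tells us nothing about relationships among taxa.
forked tongue: derived state '1' in J, L, and Q only — synapomorphy for {J, L, Q}.
Only L and Q show the derived state '1' for tarsal claw bifid, supporting them as a clade.
petiole constricted (state '1') occurs in L and R but conflicts with the nesting implied by the other characters — most parsimoniously interpreted as homoplasy.
lateral line (derived state '1') is unique to J (autapomorphy; uninformative for grouping).
Most parsimonious ingroup topology: (R,(J,(L,Q))).
Q and L form a cherry on this tree, so they are sister taxa.

L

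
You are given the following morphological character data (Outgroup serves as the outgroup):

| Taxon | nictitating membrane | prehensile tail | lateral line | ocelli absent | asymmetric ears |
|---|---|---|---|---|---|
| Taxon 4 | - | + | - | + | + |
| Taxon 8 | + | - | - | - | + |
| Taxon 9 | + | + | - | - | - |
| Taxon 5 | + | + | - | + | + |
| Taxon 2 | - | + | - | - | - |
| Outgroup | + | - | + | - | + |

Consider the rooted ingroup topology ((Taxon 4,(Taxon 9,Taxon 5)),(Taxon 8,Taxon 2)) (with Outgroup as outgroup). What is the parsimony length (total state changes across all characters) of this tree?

Map each character onto ((Taxon 4,(Taxon 9,Taxon 5)),(Taxon 8,Taxon 2)) (rooted by Outgroup) and count the minimum state changes it requires (Fitch parsimony):
nictitating membrane: 2; prehensile tail: 2; lateral line: 1; ocelli absent: 2; asymmetric ears: 2.
Total tree length = 9.

9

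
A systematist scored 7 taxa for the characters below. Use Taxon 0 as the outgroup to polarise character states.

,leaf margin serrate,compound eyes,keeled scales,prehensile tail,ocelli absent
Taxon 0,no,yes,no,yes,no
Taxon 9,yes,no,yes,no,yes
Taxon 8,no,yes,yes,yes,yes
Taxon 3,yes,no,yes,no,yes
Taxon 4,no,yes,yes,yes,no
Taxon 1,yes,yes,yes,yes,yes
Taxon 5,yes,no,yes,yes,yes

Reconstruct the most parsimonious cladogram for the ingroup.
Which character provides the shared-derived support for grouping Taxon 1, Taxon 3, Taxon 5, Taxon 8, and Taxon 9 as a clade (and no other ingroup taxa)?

Character polarity is set by the outgroup: the derived state is whichever differs from the outgroup's state, so for compound eyes, prehensile tail the derived state is 'no', and for the remaining characters it is 'yes'.
leaf margin serrate (derived state 'yes') is shared by Taxon 1, Taxon 3, Taxon 5, and Taxon 9 — a synapomorphy uniting that clade.
Only Taxon 3, Taxon 5, and Taxon 9 show the derived state 'no' for compound eyes, supporting them as a clade.
keeled scales (derived state 'yes') is shared by all ingroup taxa — unites the whole ingroup.
Only Taxon 3 and Taxon 9 show the derived state 'no' for prehensile tail, supporting them as a clade.
ocelli absent: derived state 'yes' in Taxon 1, Taxon 3, Taxon 5, Taxon 8, and Taxon 9 only — synapomorphy for {Taxon 1, Taxon 3, Taxon 5, Taxon 8, Taxon 9}.
Most parsimonious ingroup topology: (((((Taxon 9,Taxon 3),Taxon 5),Taxon 1),Taxon 8),Taxon 4).
The clade {Taxon 1, Taxon 3, Taxon 5, Taxon 8, Taxon 9} is supported by ocelli absent: its derived state 'yes' occurs in exactly those taxa and in no other taxon (including the outgroup).

ocelli absent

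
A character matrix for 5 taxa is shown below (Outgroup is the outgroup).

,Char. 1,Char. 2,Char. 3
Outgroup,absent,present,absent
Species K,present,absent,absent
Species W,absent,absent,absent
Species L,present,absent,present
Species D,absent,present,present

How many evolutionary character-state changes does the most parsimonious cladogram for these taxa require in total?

4

Character polarity is set by the outgroup: the derived state is whichever differs from the outgroup's state, so for Char. 2 the derived state is 'absent', and for the remaining characters it is 'present'.
Only Species K and Species L show the derived state 'present' for Char. 1, supporting them as a clade.
Char. 2: derived state 'absent' in Species K, Species L, and Species W only — synapomorphy for {Species K, Species L, Species W}.
Char. 3 groups Species D and Species L, which is incompatible with the clades supported by the remaining characters; treating it as convergent (homoplasy) costs fewer steps than any alternative tree.
Most parsimonious ingroup topology: (((Species K,Species L),Species W),Species D).
Changes per character on this tree: Char. 1: 1; Char. 2: 1; Char. 3: 2.
Total = 4.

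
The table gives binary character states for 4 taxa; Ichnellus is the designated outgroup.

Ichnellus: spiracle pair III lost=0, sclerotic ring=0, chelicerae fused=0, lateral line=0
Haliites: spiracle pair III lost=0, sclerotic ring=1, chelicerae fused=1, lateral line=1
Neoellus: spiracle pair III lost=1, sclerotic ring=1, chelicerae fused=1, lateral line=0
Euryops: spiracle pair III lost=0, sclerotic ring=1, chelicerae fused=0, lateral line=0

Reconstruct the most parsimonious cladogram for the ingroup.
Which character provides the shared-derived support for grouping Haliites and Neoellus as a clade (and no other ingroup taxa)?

chelicerae fused

The outgroup has state '0' for every character, so '1' is the derived state throughout.
spiracle pair III lost (derived state '1') is unique to Neoellus (autapomorphy; uninformative for grouping).
sclerotic ring (derived state '1') is shared by all ingroup taxa — unites the whole ingroup.
chelicerae fused: derived state '1' in Haliites and Neoellus only — synapomorphy for {Haliites, Neoellus}.
lateral line: derived state '1' in Haliites only — an autapomorphy, so it tells us nothing about relationships among taxa.
Most parsimonious ingroup topology: ((Haliites,Neoellus),Euryops).
The clade {Haliites, Neoellus} is supported by chelicerae fused: its derived state '1' occurs in exactly those taxa and in no other taxon (including the outgroup).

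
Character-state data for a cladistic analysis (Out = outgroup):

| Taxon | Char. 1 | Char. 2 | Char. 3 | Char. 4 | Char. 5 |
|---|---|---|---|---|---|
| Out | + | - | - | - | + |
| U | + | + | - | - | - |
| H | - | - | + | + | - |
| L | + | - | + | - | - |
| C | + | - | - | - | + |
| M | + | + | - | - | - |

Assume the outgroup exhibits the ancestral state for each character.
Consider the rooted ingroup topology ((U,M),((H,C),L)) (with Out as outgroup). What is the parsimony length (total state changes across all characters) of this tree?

7

Map each character onto ((U,M),((H,C),L)) (rooted by Out) and count the minimum state changes it requires (Fitch parsimony):
Char. 1: 1; Char. 2: 1; Char. 3: 2; Char. 4: 1; Char. 5: 2.
Total tree length = 7.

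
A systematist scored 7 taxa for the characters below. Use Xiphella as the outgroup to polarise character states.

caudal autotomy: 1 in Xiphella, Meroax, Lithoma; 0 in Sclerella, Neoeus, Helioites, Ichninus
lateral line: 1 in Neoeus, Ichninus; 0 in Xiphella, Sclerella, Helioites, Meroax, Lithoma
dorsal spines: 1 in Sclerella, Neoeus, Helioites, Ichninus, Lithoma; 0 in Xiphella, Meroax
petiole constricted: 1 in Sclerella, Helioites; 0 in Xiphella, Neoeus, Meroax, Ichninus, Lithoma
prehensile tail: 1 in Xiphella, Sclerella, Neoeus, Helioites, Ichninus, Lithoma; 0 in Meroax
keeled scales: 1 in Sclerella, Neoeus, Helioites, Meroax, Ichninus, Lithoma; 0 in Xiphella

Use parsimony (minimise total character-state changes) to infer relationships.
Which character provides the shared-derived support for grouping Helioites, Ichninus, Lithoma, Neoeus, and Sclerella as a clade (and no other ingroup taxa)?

Character polarity is set by the outgroup: the derived state is whichever differs from the outgroup's state, so for caudal autotomy, prehensile tail the derived state is '0', and for the remaining characters it is '1'.
Only Helioites, Ichninus, Neoeus, and Sclerella show the derived state '0' for caudal autotomy, supporting them as a clade.
lateral line: derived state '1' in Ichninus and Neoeus only — synapomorphy for {Ichninus, Neoeus}.
dorsal spines: derived state '1' in Helioites, Ichninus, Lithoma, Neoeus, and Sclerella only — synapomorphy for {Helioites, Ichninus, Lithoma, Neoeus, Sclerella}.
petiole constricted (derived state '1') is shared by Helioites and Sclerella — a synapomorphy uniting that clade.
prehensile tail (derived state '0') is unique to Meroax (autapomorphy; uninformative for grouping).
All ingroup taxa share the derived state '1' for keeled scales; it defines the ingroup but does not resolve relationships within it.
Most parsimonious ingroup topology: ((((Sclerella,Helioites),(Neoeus,Ichninus)),Lithoma),Meroax).
The clade {Helioites, Ichninus, Lithoma, Neoeus, Sclerella} is supported by dorsal spines: its derived state '1' occurs in exactly those taxa and in no other taxon (including the outgroup).

dorsal spines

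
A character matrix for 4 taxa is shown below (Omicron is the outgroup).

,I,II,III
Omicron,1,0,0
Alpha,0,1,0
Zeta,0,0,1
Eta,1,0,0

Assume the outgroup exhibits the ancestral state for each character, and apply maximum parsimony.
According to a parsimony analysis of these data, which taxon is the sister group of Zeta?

Character polarity is set by the outgroup: the derived state is whichever differs from the outgroup's state, so for I the derived state is '0', and for the remaining characters it is '1'.
I (derived state '0') is shared by Alpha and Zeta — a synapomorphy uniting that clade.
II: derived state '1' in Alpha only — an autapomorphy, so it tells us nothing about relationships among taxa.
III: derived state '1' in Zeta only — an autapomorphy, so it tells us nothing about relationships among taxa.
Most parsimonious ingroup topology: ((Alpha,Zeta),Eta).
Zeta and Alpha form a cherry on this tree, so they are sister taxa.

Alpha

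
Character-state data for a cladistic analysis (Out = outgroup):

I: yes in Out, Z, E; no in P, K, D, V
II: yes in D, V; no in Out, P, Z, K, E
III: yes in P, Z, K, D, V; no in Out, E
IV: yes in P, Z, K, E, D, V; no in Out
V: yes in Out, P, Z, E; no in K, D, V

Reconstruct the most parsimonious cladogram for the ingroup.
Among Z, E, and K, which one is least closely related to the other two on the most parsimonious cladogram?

E

Character polarity is set by the outgroup: the derived state is whichever differs from the outgroup's state, so for I, V the derived state is 'no', and for the remaining characters it is 'yes'.
I (derived state 'no') is shared by D, K, P, and V — a synapomorphy uniting that clade.
Only D and V show the derived state 'yes' for II, supporting them as a clade.
Only D, K, P, V, and Z show the derived state 'yes' for III, supporting them as a clade.
All ingroup taxa share the derived state 'yes' for IV; it defines the ingroup but does not resolve relationships within it.
Only D, K, and V show the derived state 'no' for V, supporting them as a clade.
Most parsimonious ingroup topology: (((P,(K,(D,V))),Z),E).
K and Z share a more recent common ancestor with each other than either does with E, so E is the least closely related of the three.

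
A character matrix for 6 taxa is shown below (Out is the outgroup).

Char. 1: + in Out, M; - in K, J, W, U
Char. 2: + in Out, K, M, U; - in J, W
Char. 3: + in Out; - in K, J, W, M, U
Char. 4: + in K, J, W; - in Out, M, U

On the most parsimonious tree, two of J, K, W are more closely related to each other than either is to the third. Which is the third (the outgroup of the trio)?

K

Character polarity is set by the outgroup: the derived state is whichever differs from the outgroup's state, so for Char. 1, Char. 2, Char. 3 the derived state is '-', and for the remaining characters it is '+'.
Only J, K, U, and W show the derived state '-' for Char. 1, supporting them as a clade.
Only J and W show the derived state '-' for Char. 2, supporting them as a clade.
All ingroup taxa share the derived state '-' for Char. 3; it defines the ingroup but does not resolve relationships within it.
Char. 4: derived state '+' in J, K, and W only — synapomorphy for {J, K, W}.
Most parsimonious ingroup topology: (((K,(J,W)),U),M).
W and J share a more recent common ancestor with each other than either does with K, so K is the least closely related of the three.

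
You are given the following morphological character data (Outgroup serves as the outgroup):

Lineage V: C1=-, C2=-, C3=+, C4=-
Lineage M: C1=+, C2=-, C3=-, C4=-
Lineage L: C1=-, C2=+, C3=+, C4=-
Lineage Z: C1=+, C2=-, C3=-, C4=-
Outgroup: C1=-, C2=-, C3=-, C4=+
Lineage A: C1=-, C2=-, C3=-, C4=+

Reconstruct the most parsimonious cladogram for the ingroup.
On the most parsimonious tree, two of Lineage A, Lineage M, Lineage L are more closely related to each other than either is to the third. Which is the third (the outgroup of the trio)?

Character polarity is set by the outgroup: the derived state is whichever differs from the outgroup's state, so for C4 the derived state is '-', and for the remaining characters it is '+'.
C1: derived state '+' in Lineage M and Lineage Z only — synapomorphy for {Lineage M, Lineage Z}.
C2: derived state '+' in Lineage L only — an autapomorphy, so it tells us nothing about relationships among taxa.
Only Lineage L and Lineage V show the derived state '+' for C3, supporting them as a clade.
C4 (derived state '-') is shared by Lineage L, Lineage M, Lineage V, and Lineage Z — a synapomorphy uniting that clade.
Most parsimonious ingroup topology: (((Lineage M,Lineage Z),(Lineage V,Lineage L)),Lineage A).
Lineage L and Lineage M share a more recent common ancestor with each other than either does with Lineage A, so Lineage A is the least closely related of the three.

Lineage A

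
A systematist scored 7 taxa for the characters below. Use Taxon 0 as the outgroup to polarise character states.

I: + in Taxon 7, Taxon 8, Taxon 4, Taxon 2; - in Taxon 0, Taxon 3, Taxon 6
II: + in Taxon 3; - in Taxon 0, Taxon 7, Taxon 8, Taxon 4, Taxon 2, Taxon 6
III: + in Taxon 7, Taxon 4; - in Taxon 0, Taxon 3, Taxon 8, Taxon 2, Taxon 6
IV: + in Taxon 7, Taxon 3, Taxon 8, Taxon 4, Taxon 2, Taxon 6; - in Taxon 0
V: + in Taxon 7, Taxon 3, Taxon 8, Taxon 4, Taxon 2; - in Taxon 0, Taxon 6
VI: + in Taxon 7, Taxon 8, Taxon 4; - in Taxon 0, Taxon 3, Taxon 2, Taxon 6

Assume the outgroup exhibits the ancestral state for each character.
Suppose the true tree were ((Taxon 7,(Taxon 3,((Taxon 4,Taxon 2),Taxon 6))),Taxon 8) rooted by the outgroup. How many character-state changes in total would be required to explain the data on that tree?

12

Map each character onto ((Taxon 7,(Taxon 3,((Taxon 4,Taxon 2),Taxon 6))),Taxon 8) (rooted by Taxon 0) and count the minimum state changes it requires (Fitch parsimony):
I: 3; II: 1; III: 2; IV: 1; V: 2; VI: 3.
Total tree length = 12.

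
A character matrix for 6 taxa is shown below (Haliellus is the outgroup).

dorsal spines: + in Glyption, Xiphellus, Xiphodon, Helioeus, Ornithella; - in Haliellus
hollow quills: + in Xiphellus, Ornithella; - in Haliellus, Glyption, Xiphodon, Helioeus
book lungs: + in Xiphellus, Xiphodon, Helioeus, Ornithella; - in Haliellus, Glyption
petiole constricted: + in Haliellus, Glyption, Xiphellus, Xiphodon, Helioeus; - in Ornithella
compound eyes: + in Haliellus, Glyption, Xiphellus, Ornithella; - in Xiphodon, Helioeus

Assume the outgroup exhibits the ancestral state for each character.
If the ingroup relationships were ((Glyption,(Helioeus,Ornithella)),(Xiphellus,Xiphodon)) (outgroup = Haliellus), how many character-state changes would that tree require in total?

Map each character onto ((Glyption,(Helioeus,Ornithella)),(Xiphellus,Xiphodon)) (rooted by Haliellus) and count the minimum state changes it requires (Fitch parsimony):
dorsal spines: 1; hollow quills: 2; book lungs: 2; petiole constricted: 1; compound eyes: 2.
Total tree length = 8.

8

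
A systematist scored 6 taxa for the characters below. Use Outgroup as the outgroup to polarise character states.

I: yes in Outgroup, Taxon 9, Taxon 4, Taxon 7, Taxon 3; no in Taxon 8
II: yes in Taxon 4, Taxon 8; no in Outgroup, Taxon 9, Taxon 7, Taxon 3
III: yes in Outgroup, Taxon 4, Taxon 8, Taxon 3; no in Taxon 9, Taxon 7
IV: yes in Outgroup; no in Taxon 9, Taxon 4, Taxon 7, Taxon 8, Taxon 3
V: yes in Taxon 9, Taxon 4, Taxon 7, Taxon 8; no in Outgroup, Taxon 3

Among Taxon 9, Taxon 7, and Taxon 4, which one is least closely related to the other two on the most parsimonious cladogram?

Taxon 4

Character polarity is set by the outgroup: the derived state is whichever differs from the outgroup's state, so for I, III, IV the derived state is 'no', and for the remaining characters it is 'yes'.
I: derived state 'no' in Taxon 8 only — an autapomorphy, so it tells us nothing about relationships among taxa.
II: derived state 'yes' in Taxon 4 and Taxon 8 only — synapomorphy for {Taxon 4, Taxon 8}.
III: derived state 'no' in Taxon 7 and Taxon 9 only — synapomorphy for {Taxon 7, Taxon 9}.
IV (derived state 'no') is shared by all ingroup taxa — unites the whole ingroup.
V (derived state 'yes') is shared by Taxon 4, Taxon 7, Taxon 8, and Taxon 9 — a synapomorphy uniting that clade.
Most parsimonious ingroup topology: (((Taxon 9,Taxon 7),(Taxon 4,Taxon 8)),Taxon 3).
Taxon 9 and Taxon 7 share a more recent common ancestor with each other than either does with Taxon 4, so Taxon 4 is the least closely related of the three.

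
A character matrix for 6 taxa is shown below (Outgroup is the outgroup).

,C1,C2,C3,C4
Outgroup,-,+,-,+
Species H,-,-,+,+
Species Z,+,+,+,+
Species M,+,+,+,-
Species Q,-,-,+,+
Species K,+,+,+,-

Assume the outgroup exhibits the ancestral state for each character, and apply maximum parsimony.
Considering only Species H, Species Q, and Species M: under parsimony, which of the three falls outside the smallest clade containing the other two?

Character polarity is set by the outgroup: the derived state is whichever differs from the outgroup's state, so for C2, C4 the derived state is '-', and for the remaining characters it is '+'.
Only Species K, Species M, and Species Z show the derived state '+' for C1, supporting them as a clade.
C2 (derived state '-') is shared by Species H and Species Q — a synapomorphy uniting that clade.
All ingroup taxa share the derived state '+' for C3; it defines the ingroup but does not resolve relationships within it.
C4: derived state '-' in Species K and Species M only — synapomorphy for {Species K, Species M}.
Most parsimonious ingroup topology: ((Species H,Species Q),(Species Z,(Species M,Species K))).
Species H and Species Q share a more recent common ancestor with each other than either does with Species M, so Species M is the least closely related of the three.

Species M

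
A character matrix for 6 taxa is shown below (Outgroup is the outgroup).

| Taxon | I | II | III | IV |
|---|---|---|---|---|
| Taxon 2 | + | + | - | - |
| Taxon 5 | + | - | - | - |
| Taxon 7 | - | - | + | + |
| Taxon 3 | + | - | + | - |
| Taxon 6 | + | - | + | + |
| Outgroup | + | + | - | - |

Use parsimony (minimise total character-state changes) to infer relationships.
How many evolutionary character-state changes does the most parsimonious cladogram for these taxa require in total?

Character polarity is set by the outgroup: the derived state is whichever differs from the outgroup's state, so for I, II the derived state is '-', and for the remaining characters it is '+'.
I: derived state '-' in Taxon 7 only — an autapomorphy, so it tells us nothing about relationships among taxa.
Only Taxon 3, Taxon 5, Taxon 6, and Taxon 7 show the derived state '-' for II, supporting them as a clade.
Only Taxon 3, Taxon 6, and Taxon 7 show the derived state '+' for III, supporting them as a clade.
Only Taxon 6 and Taxon 7 show the derived state '+' for IV, supporting them as a clade.
Most parsimonious ingroup topology: ((Taxon 5,((Taxon 6,Taxon 7),Taxon 3)),Taxon 2).
Changes per character on this tree: I: 1; II: 1; III: 1; IV: 1.
Total = 4.

4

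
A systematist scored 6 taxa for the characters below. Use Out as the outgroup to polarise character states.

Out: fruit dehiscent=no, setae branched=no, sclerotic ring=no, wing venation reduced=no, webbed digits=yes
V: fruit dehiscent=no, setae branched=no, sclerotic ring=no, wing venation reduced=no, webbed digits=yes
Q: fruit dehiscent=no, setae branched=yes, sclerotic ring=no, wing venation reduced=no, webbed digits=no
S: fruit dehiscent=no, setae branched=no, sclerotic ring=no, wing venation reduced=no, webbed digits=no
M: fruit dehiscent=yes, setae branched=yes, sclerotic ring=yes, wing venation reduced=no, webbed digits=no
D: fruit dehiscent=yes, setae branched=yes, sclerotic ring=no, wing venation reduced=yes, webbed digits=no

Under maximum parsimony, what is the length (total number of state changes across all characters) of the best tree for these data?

Character polarity is set by the outgroup: the derived state is whichever differs from the outgroup's state, so for webbed digits the derived state is 'no', and for the remaining characters it is 'yes'.
Only D and M show the derived state 'yes' for fruit dehiscent, supporting them as a clade.
setae branched: derived state 'yes' in D, M, and Q only — synapomorphy for {D, M, Q}.
sclerotic ring (derived state 'yes') is unique to M (autapomorphy; uninformative for grouping).
wing venation reduced: derived state 'yes' in D only — an autapomorphy, so it tells us nothing about relationships among taxa.
Only D, M, Q, and S show the derived state 'no' for webbed digits, supporting them as a clade.
Most parsimonious ingroup topology: (V,((Q,(M,D)),S)).
Changes per character on this tree: fruit dehiscent: 1; setae branched: 1; sclerotic ring: 1; wing venation reduced: 1; webbed digits: 1.
Total = 5.

5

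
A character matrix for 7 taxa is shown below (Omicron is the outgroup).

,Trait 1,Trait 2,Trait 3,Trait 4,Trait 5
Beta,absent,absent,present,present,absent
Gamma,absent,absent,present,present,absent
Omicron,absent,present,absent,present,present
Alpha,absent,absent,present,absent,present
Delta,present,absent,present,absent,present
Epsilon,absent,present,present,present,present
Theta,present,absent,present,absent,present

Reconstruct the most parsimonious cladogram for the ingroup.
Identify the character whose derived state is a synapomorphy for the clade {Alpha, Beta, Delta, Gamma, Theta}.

Character polarity is set by the outgroup: the derived state is whichever differs from the outgroup's state, so for Trait 2, Trait 4, Trait 5 the derived state is 'absent', and for the remaining characters it is 'present'.
Only Delta and Theta show the derived state 'present' for Trait 1, supporting them as a clade.
Trait 2: derived state 'absent' in Alpha, Beta, Delta, Gamma, and Theta only — synapomorphy for {Alpha, Beta, Delta, Gamma, Theta}.
Trait 3 (derived state 'present') is shared by all ingroup taxa — unites the whole ingroup.
Trait 4 (derived state 'absent') is shared by Alpha, Delta, and Theta — a synapomorphy uniting that clade.
Trait 5 (derived state 'absent') is shared by Beta and Gamma — a synapomorphy uniting that clade.
Most parsimonious ingroup topology: (((Gamma,Beta),((Delta,Theta),Alpha)),Epsilon).
The clade {Alpha, Beta, Delta, Gamma, Theta} is supported by Trait 2: its derived state 'absent' occurs in exactly those taxa and in no other taxon (including the outgroup).

Trait 2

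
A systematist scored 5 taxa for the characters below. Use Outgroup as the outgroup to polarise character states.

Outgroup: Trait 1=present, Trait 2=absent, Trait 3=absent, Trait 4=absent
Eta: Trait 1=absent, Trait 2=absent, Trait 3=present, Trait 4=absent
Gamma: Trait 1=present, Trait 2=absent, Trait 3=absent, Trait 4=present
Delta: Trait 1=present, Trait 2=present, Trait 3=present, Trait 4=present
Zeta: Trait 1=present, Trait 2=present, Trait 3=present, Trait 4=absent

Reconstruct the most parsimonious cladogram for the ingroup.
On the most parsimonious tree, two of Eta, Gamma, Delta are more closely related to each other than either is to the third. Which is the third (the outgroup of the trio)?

Gamma

Character polarity is set by the outgroup: the derived state is whichever differs from the outgroup's state, so for Trait 1 the derived state is 'absent', and for the remaining characters it is 'present'.
Trait 1 (derived state 'absent') is unique to Eta (autapomorphy; uninformative for grouping).
Trait 2: derived state 'present' in Delta and Zeta only — synapomorphy for {Delta, Zeta}.
Trait 3 (derived state 'present') is shared by Delta, Eta, and Zeta — a synapomorphy uniting that clade.
Trait 4 (state 'present') occurs in Delta and Gamma but conflicts with the nesting implied by the other characters — most parsimoniously interpreted as homoplasy.
Most parsimonious ingroup topology: (Gamma,(Eta,(Delta,Zeta))).
Eta and Delta share a more recent common ancestor with each other than either does with Gamma, so Gamma is the least closely related of the three.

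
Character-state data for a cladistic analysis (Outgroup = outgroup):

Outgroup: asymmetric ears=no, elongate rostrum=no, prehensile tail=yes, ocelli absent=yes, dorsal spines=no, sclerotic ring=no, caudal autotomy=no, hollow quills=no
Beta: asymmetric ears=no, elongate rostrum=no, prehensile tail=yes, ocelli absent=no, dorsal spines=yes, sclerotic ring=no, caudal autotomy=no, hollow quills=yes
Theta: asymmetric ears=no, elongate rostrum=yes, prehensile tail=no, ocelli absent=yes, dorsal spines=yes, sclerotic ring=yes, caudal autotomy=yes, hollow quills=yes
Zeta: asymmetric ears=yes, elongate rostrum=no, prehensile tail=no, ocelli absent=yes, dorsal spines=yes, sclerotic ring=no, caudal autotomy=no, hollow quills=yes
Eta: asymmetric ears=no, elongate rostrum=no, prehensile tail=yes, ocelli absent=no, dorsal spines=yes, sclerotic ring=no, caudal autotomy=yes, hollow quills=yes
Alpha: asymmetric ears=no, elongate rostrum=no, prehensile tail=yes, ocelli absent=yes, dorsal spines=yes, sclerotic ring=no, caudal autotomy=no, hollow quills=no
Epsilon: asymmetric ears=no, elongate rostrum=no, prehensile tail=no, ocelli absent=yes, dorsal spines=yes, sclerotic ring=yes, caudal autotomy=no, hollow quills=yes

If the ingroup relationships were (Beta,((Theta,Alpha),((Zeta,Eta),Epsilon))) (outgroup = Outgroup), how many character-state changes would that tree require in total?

Map each character onto (Beta,((Theta,Alpha),((Zeta,Eta),Epsilon))) (rooted by Outgroup) and count the minimum state changes it requires (Fitch parsimony):
asymmetric ears: 1; elongate rostrum: 1; prehensile tail: 3; ocelli absent: 2; dorsal spines: 1; sclerotic ring: 2; caudal autotomy: 2; hollow quills: 2.
Total tree length = 14.

14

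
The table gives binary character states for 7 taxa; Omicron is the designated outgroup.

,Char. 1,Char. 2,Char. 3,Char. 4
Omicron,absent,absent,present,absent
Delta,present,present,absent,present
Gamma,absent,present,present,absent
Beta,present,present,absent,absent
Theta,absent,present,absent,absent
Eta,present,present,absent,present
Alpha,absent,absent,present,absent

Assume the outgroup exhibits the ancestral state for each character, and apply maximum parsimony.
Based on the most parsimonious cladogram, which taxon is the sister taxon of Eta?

Character polarity is set by the outgroup: the derived state is whichever differs from the outgroup's state, so for Char. 3 the derived state is 'absent', and for the remaining characters it is 'present'.
Char. 1: derived state 'present' in Beta, Delta, and Eta only — synapomorphy for {Beta, Delta, Eta}.
Only Beta, Delta, Eta, Gamma, and Theta show the derived state 'present' for Char. 2, supporting them as a clade.
Char. 3 (derived state 'absent') is shared by Beta, Delta, Eta, and Theta — a synapomorphy uniting that clade.
Char. 4: derived state 'present' in Delta and Eta only — synapomorphy for {Delta, Eta}.
Most parsimonious ingroup topology: (((((Delta,Eta),Beta),Theta),Gamma),Alpha).
Eta and Delta form a cherry on this tree, so they are sister taxa.

Delta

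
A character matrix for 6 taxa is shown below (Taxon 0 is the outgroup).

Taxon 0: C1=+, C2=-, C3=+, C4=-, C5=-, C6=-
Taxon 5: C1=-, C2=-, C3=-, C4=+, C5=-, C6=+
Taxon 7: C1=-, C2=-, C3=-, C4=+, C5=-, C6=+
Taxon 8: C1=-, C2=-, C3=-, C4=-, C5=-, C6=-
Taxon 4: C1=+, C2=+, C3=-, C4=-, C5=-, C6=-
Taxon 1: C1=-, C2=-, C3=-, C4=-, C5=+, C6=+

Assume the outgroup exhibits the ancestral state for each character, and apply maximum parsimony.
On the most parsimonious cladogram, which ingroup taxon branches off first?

Taxon 4

Character polarity is set by the outgroup: the derived state is whichever differs from the outgroup's state, so for C1, C3 the derived state is '-', and for the remaining characters it is '+'.
C1: derived state '-' in Taxon 1, Taxon 5, Taxon 7, and Taxon 8 only — synapomorphy for {Taxon 1, Taxon 5, Taxon 7, Taxon 8}.
C2 (derived state '+') is unique to Taxon 4 (autapomorphy; uninformative for grouping).
C3 (derived state '-') is shared by all ingroup taxa — unites the whole ingroup.
C4 (derived state '+') is shared by Taxon 5 and Taxon 7 — a synapomorphy uniting that clade.
C5: derived state '+' in Taxon 1 only — an autapomorphy, so it tells us nothing about relationships among taxa.
Only Taxon 1, Taxon 5, and Taxon 7 show the derived state '+' for C6, supporting them as a clade.
Most parsimonious ingroup topology: ((((Taxon 5,Taxon 7),Taxon 1),Taxon 8),Taxon 4).
Taxon 4 is sister to the clade containing all other ingroup taxa, so it is the earliest-diverging (most basal) ingroup lineage.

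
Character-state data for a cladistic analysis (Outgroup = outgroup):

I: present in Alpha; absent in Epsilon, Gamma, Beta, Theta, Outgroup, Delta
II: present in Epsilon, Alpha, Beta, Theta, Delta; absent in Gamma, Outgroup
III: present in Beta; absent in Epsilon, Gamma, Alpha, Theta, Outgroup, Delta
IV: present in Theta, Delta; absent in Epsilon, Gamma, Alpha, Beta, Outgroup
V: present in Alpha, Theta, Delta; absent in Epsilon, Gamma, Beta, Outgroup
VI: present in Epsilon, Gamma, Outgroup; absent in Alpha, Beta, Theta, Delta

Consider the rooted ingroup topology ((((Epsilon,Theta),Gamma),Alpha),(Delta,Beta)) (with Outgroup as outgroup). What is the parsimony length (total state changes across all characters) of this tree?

12

Map each character onto ((((Epsilon,Theta),Gamma),Alpha),(Delta,Beta)) (rooted by Outgroup) and count the minimum state changes it requires (Fitch parsimony):
I: 1; II: 2; III: 1; IV: 2; V: 3; VI: 3.
Total tree length = 12.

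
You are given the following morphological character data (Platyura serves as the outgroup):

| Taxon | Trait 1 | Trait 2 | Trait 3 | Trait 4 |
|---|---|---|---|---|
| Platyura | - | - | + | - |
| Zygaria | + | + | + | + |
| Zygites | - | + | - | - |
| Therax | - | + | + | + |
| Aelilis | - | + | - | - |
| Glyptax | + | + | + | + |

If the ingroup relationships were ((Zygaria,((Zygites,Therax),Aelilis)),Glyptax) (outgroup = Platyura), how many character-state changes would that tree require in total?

8

Map each character onto ((Zygaria,((Zygites,Therax),Aelilis)),Glyptax) (rooted by Platyura) and count the minimum state changes it requires (Fitch parsimony):
Trait 1: 2; Trait 2: 1; Trait 3: 2; Trait 4: 3.
Total tree length = 8.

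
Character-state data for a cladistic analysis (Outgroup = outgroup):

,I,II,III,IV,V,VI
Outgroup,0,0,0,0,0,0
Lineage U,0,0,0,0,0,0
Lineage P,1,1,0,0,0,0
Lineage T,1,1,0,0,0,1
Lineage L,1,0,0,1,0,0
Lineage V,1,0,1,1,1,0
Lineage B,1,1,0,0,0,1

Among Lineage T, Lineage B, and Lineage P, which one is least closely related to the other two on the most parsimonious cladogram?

Lineage P

The outgroup has state '0' for every character, so '1' is the derived state throughout.
Only Lineage B, Lineage L, Lineage P, Lineage T, and Lineage V show the derived state '1' for I, supporting them as a clade.
II: derived state '1' in Lineage B, Lineage P, and Lineage T only — synapomorphy for {Lineage B, Lineage P, Lineage T}.
III (derived state '1') is unique to Lineage V (autapomorphy; uninformative for grouping).
IV: derived state '1' in Lineage L and Lineage V only — synapomorphy for {Lineage L, Lineage V}.
V (derived state '1') is unique to Lineage V (autapomorphy; uninformative for grouping).
VI (derived state '1') is shared by Lineage B and Lineage T — a synapomorphy uniting that clade.
Most parsimonious ingroup topology: (Lineage U,((Lineage P,(Lineage T,Lineage B)),(Lineage L,Lineage V))).
Lineage B and Lineage T share a more recent common ancestor with each other than either does with Lineage P, so Lineage P is the least closely related of the three.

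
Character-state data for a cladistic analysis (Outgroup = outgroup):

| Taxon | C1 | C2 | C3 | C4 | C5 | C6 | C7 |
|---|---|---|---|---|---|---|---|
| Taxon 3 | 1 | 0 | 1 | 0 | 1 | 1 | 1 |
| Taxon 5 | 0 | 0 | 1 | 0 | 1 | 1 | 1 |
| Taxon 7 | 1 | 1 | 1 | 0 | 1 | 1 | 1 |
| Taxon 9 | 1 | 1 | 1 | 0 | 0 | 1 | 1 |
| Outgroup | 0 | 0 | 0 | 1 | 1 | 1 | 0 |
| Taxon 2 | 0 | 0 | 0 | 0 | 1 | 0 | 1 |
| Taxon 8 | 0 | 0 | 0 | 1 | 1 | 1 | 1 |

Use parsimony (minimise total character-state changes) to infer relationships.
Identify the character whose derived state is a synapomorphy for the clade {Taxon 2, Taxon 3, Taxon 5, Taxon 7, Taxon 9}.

C4

Character polarity is set by the outgroup: the derived state is whichever differs from the outgroup's state, so for C4, C5, C6 the derived state is '0', and for the remaining characters it is '1'.
C1 (derived state '1') is shared by Taxon 3, Taxon 7, and Taxon 9 — a synapomorphy uniting that clade.
C2 (derived state '1') is shared by Taxon 7 and Taxon 9 — a synapomorphy uniting that clade.
C3 (derived state '1') is shared by Taxon 3, Taxon 5, Taxon 7, and Taxon 9 — a synapomorphy uniting that clade.
C4 (derived state '0') is shared by Taxon 2, Taxon 3, Taxon 5, Taxon 7, and Taxon 9 — a synapomorphy uniting that clade.
C5 (derived state '0') is unique to Taxon 9 (autapomorphy; uninformative for grouping).
C6 (derived state '0') is unique to Taxon 2 (autapomorphy; uninformative for grouping).
C7 (derived state '1') is shared by all ingroup taxa — unites the whole ingroup.
Most parsimonious ingroup topology: (((Taxon 5,(Taxon 3,(Taxon 9,Taxon 7))),Taxon 2),Taxon 8).
The clade {Taxon 2, Taxon 3, Taxon 5, Taxon 7, Taxon 9} is supported by C4: its derived state '0' occurs in exactly those taxa and in no other taxon (including the outgroup).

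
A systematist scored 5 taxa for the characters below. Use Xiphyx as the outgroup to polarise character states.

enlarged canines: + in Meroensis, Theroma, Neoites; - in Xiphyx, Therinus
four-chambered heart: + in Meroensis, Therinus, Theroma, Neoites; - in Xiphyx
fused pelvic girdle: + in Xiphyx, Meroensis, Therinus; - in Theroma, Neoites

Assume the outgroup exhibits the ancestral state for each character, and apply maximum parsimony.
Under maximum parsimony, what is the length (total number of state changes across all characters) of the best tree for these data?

Character polarity is set by the outgroup: the derived state is whichever differs from the outgroup's state, so for fused pelvic girdle the derived state is '-', and for the remaining characters it is '+'.
Only Meroensis, Neoites, and Theroma show the derived state '+' for enlarged canines, supporting them as a clade.
All ingroup taxa share the derived state '+' for four-chambered heart; it defines the ingroup but does not resolve relationships within it.
fused pelvic girdle (derived state '-') is shared by Neoites and Theroma — a synapomorphy uniting that clade.
Most parsimonious ingroup topology: ((Meroensis,(Theroma,Neoites)),Therinus).
Changes per character on this tree: enlarged canines: 1; four-chambered heart: 1; fused pelvic girdle: 1.
Total = 3.

3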